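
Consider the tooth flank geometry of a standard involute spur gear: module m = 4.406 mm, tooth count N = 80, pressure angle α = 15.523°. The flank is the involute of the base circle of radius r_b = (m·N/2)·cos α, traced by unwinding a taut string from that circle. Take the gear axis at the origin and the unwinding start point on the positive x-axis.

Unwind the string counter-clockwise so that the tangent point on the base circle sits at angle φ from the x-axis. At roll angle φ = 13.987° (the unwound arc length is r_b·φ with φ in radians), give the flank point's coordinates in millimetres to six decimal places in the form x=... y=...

pitch radius r_p = m·N/2 = 4.406·80/2 = 176.240000
base radius r_b = r_p·cos α = 176.240000·cos 15.523° = 169.811311
roll angle φ = 13.987° = 0.24411920 rad
x = r_b·(cos φ + φ·sin φ) = 169.811311·(0.97035059 + 0.24411920·0.24170174) = 174.796059
y = r_b·(sin φ − φ·cos φ) = 169.811311·(0.24170174 − 0.24411920·0.97035059) = 0.818579

x=174.796059 y=0.818579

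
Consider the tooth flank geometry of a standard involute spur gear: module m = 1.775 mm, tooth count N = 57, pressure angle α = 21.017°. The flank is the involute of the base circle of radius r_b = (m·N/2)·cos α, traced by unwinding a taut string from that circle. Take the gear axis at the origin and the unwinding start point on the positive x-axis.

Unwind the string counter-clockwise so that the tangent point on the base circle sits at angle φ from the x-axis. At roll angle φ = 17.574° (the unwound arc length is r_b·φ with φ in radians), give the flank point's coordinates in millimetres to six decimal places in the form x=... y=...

x=49.391468 y=0.449963

pitch radius r_p = m·N/2 = 1.775·57/2 = 50.587500
base radius r_b = r_p·cos α = 50.587500·cos 21.017° = 47.222119
roll angle φ = 17.574° = 0.30672416 rad
x = r_b·(cos φ + φ·sin φ) = 47.222119·(0.95332778 + 0.30672416·0.30193732) = 49.391468
y = r_b·(sin φ − φ·cos φ) = 47.222119·(0.30193732 − 0.30672416·0.95332778) = 0.449963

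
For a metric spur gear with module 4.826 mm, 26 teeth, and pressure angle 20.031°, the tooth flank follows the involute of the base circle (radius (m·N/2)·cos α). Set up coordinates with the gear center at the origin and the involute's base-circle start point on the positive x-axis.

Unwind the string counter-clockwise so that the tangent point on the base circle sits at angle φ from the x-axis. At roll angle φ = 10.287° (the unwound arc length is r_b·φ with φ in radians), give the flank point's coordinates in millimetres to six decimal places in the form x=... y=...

x=59.885196 y=0.113346

pitch radius r_p = m·N/2 = 4.826·26/2 = 62.738000
base radius r_b = r_p·cos α = 62.738000·cos 20.031° = 58.942817
roll angle φ = 10.287° = 0.17954202 rad
x = r_b·(cos φ + φ·sin φ) = 58.942817·(0.98392558 + 0.17954202·0.17857897) = 59.885196
y = r_b·(sin φ − φ·cos φ) = 58.942817·(0.17857897 − 0.17954202·0.98392558) = 0.113346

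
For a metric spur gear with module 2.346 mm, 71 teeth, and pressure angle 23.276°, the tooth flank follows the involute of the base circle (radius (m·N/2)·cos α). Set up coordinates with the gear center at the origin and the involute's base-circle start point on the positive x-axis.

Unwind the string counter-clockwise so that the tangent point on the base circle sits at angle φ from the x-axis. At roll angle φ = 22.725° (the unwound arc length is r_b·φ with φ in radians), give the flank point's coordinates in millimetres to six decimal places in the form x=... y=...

pitch radius r_p = m·N/2 = 2.346·71/2 = 83.283000
base radius r_b = r_p·cos α = 83.283000·cos 23.276° = 76.504762
roll angle φ = 22.725° = 0.39662607 rad
x = r_b·(cos φ + φ·sin φ) = 76.504762·(0.92236962 + 0.39662607·0.38630854) = 82.287731
y = r_b·(sin φ − φ·cos φ) = 76.504762·(0.38630854 − 0.39662607·0.92236962) = 1.566259

x=82.287731 y=1.566259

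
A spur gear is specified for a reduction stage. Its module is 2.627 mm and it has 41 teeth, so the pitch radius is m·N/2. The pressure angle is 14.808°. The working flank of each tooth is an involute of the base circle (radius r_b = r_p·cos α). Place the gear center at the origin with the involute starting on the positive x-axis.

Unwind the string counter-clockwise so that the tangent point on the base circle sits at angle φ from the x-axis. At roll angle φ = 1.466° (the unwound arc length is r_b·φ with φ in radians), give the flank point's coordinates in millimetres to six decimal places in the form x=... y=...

pitch radius r_p = m·N/2 = 2.627·41/2 = 53.853500
base radius r_b = r_p·cos α = 53.853500·cos 14.808° = 52.064902
roll angle φ = 1.466° = 0.02558653 rad
x = r_b·(cos φ + φ·sin φ) = 52.064902·(0.99967268 + 0.02558653·0.02558374) = 52.081942
y = r_b·(sin φ − φ·cos φ) = 52.064902·(0.02558374 − 0.02558653·0.99967268) = 0.000291

x=52.081942 y=0.000291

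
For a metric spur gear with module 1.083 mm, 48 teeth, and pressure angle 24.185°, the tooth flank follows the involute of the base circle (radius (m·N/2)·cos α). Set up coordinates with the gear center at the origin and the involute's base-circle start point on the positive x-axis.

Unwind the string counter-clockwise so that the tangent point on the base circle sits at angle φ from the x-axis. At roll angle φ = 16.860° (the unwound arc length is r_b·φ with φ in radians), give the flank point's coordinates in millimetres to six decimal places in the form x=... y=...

pitch radius r_p = m·N/2 = 1.083·48/2 = 25.992000
base radius r_b = r_p·cos α = 25.992000·cos 24.185° = 23.710615
roll angle φ = 16.860° = 0.29426251 rad
x = r_b·(cos φ + φ·sin φ) = 23.710615·(0.95701630 + 0.29426251·0.29003414) = 24.715055
y = r_b·(sin φ − φ·cos φ) = 23.710615·(0.29003414 − 0.29426251·0.95701630) = 0.199646

x=24.715055 y=0.199646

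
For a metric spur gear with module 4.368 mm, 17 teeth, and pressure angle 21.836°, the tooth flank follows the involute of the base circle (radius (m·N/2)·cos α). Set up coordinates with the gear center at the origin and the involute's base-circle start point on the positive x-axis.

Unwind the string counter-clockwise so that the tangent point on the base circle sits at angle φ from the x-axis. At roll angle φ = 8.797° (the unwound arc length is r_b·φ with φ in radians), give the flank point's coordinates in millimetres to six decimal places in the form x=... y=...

x=34.867981 y=0.041482

pitch radius r_p = m·N/2 = 4.368·17/2 = 37.128000
base radius r_b = r_p·cos α = 37.128000·cos 21.836° = 34.464152
roll angle φ = 8.797° = 0.15353661 rad
x = r_b·(cos φ + φ·sin φ) = 34.464152·(0.98823639 + 0.15353661·0.15293409) = 34.867981
y = r_b·(sin φ − φ·cos φ) = 34.464152·(0.15293409 − 0.15353661·0.98823639) = 0.041482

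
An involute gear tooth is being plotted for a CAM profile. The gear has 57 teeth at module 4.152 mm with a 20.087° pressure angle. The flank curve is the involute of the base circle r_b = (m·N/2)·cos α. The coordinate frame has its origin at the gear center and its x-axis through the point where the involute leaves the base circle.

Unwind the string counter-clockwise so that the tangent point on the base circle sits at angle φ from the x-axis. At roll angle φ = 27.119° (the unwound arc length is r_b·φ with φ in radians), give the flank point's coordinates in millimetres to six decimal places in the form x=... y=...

pitch radius r_p = m·N/2 = 4.152·57/2 = 118.332000
base radius r_b = r_p·cos α = 118.332000·cos 20.087° = 111.134125
roll angle φ = 27.119° = 0.47331584 rad
x = r_b·(cos φ + φ·sin φ) = 111.134125·(0.89006169 + 0.47331584·0.45584009) = 122.894119
y = r_b·(sin φ − φ·cos φ) = 111.134125·(0.45584009 − 0.47331584·0.89006169) = 3.840772

x=122.894119 y=3.840772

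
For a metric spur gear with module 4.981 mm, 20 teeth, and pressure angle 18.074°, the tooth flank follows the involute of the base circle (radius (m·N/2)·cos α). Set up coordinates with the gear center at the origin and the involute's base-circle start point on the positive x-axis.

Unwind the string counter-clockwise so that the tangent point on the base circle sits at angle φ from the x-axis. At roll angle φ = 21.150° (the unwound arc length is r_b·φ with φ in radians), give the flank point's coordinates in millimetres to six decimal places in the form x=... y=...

pitch radius r_p = m·N/2 = 4.981·20/2 = 49.810000
base radius r_b = r_p·cos α = 49.810000·cos 18.074° = 47.352206
roll angle φ = 21.150° = 0.36913714 rad
x = r_b·(cos φ + φ·sin φ) = 47.352206·(0.93263902 + 0.36913714·0.36081083) = 50.469293
y = r_b·(sin φ − φ·cos φ) = 47.352206·(0.36081083 − 0.36913714·0.93263902) = 0.783164

x=50.469293 y=0.783164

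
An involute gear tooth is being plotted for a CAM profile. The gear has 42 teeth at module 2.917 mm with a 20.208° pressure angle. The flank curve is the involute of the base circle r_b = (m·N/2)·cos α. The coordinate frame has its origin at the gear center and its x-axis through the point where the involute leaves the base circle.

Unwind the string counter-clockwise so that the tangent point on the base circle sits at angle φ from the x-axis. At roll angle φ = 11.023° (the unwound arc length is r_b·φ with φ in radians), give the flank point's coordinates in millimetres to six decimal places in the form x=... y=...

x=58.540360 y=0.135946

pitch radius r_p = m·N/2 = 2.917·42/2 = 61.257000
base radius r_b = r_p·cos α = 61.257000·cos 20.208° = 57.486313
roll angle φ = 11.023° = 0.19238764 rad
x = r_b·(cos φ + φ·sin φ) = 57.486313·(0.98155051 + 0.19238764·0.19120303) = 58.540360
y = r_b·(sin φ − φ·cos φ) = 57.486313·(0.19120303 − 0.19238764·0.98155051) = 0.135946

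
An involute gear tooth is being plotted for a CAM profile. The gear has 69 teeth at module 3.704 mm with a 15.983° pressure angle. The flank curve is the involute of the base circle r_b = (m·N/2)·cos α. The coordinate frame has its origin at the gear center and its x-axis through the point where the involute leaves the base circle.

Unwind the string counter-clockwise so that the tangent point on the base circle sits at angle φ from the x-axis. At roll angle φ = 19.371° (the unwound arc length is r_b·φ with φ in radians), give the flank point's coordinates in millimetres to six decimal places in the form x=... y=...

x=129.669771 y=1.564456

pitch radius r_p = m·N/2 = 3.704·69/2 = 127.788000
base radius r_b = r_p·cos α = 127.788000·cos 15.983° = 122.848155
roll angle φ = 19.371° = 0.33808773 rad
x = r_b·(cos φ + φ·sin φ) = 122.848155·(0.94339066 + 0.33808773·0.33168368) = 129.669771
y = r_b·(sin φ − φ·cos φ) = 122.848155·(0.33168368 − 0.33808773·0.94339066) = 1.564456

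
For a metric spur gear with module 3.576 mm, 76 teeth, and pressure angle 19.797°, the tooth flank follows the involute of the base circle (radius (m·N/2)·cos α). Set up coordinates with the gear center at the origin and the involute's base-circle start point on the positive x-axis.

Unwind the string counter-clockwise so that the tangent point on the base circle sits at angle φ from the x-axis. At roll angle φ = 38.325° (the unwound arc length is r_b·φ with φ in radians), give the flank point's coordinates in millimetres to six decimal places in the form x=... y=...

x=153.339124 y=12.193376

pitch radius r_p = m·N/2 = 3.576·76/2 = 135.888000
base radius r_b = r_p·cos α = 135.888000·cos 19.797° = 127.856816
roll angle φ = 38.325° = 0.66889744 rad
x = r_b·(cos φ + φ·sin φ) = 127.856816·(0.78450587 + 0.66889744·0.62012140) = 153.339124
y = r_b·(sin φ − φ·cos φ) = 127.856816·(0.62012140 − 0.66889744·0.78450587) = 12.193376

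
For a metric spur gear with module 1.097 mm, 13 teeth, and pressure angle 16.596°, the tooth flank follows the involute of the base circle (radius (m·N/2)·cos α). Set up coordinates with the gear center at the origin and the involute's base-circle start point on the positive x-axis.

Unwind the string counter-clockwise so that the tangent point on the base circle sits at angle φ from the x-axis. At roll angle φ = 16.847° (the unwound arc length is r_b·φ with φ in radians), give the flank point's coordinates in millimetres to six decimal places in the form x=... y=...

pitch radius r_p = m·N/2 = 1.097·13/2 = 7.130500
base radius r_b = r_p·cos α = 7.130500·cos 16.596° = 6.833461
roll angle φ = 16.847° = 0.29403562 rad
x = r_b·(cos φ + φ·sin φ) = 6.833461·(0.95708208 + 0.29403562·0.28981699) = 7.122507
y = r_b·(sin φ − φ·cos φ) = 6.833461·(0.28981699 − 0.29403562·0.95708208) = 0.057406

x=7.122507 y=0.057406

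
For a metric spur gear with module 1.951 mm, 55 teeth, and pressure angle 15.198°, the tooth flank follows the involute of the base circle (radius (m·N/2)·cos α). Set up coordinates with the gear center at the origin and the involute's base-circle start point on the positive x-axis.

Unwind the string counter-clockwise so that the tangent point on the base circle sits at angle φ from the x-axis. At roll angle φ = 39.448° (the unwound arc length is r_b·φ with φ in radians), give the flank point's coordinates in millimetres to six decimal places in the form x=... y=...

pitch radius r_p = m·N/2 = 1.951·55/2 = 53.652500
base radius r_b = r_p·cos α = 53.652500·cos 15.198° = 51.776038
roll angle φ = 39.448° = 0.68849748 rad
x = r_b·(cos φ + φ·sin φ) = 51.776038·(0.77220155 + 0.68849748·0.63537765) = 62.631272
y = r_b·(sin φ − φ·cos φ) = 51.776038·(0.63537765 − 0.68849748·0.77220155) = 5.370150

x=62.631272 y=5.370150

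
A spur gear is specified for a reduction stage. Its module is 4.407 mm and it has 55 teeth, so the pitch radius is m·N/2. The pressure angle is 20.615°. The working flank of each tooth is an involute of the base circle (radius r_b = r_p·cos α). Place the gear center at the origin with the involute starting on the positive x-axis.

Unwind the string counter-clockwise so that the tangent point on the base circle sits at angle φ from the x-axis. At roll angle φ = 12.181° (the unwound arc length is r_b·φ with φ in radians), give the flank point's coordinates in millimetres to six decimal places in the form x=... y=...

pitch radius r_p = m·N/2 = 4.407·55/2 = 121.192500
base radius r_b = r_p·cos α = 121.192500·cos 20.615° = 113.432228
roll angle φ = 12.181° = 0.21259856 rad
x = r_b·(cos φ + φ·sin φ) = 113.432228·(0.97748592 + 0.21259856·0.21100066) = 115.966798
y = r_b·(sin φ − φ·cos φ) = 113.432228·(0.21100066 − 0.21259856·0.97748592) = 0.361686

x=115.966798 y=0.361686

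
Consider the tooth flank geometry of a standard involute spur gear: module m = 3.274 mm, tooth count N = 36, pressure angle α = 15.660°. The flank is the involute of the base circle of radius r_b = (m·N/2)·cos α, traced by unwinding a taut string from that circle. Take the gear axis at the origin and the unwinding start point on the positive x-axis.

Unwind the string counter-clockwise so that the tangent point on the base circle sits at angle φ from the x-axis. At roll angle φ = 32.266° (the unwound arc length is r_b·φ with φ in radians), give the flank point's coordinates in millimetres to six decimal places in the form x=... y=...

pitch radius r_p = m·N/2 = 3.274·36/2 = 58.932000
base radius r_b = r_p·cos α = 58.932000·cos 15.660° = 56.744469
roll angle φ = 32.266° = 0.56314794 rad
x = r_b·(cos φ + φ·sin φ) = 56.744469·(0.84557878 + 0.56314794·0.53385067) = 65.041400
y = r_b·(sin φ − φ·cos φ) = 56.744469·(0.53385067 − 0.56314794·0.84557878) = 3.272154

x=65.041400 y=3.272154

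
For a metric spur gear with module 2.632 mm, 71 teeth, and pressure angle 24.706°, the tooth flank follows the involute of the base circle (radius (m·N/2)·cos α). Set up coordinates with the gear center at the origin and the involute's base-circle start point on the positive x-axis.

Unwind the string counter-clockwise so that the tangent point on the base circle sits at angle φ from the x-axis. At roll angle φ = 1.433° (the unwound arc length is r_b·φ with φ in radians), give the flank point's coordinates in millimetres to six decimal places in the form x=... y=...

x=84.909825 y=0.000443

pitch radius r_p = m·N/2 = 2.632·71/2 = 93.436000
base radius r_b = r_p·cos α = 93.436000·cos 24.706° = 84.883281
roll angle φ = 1.433° = 0.02501057 rad
x = r_b·(cos φ + φ·sin φ) = 84.883281·(0.99968725 + 0.02501057·0.02500796) = 84.909825
y = r_b·(sin φ − φ·cos φ) = 84.883281·(0.02500796 − 0.02501057·0.99968725) = 0.000443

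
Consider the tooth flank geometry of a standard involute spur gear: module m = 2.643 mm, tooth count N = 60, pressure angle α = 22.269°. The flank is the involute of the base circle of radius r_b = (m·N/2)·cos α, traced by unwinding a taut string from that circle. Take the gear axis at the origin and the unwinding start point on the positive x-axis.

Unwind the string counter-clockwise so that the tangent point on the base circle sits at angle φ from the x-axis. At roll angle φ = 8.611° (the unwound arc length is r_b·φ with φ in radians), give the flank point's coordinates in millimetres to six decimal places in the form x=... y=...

pitch radius r_p = m·N/2 = 2.643·60/2 = 79.290000
base radius r_b = r_p·cos α = 79.290000·cos 22.269° = 73.376147
roll angle φ = 8.611° = 0.15029030 rad
x = r_b·(cos φ + φ·sin φ) = 73.376147·(0.98872765 + 0.15029030·0.14972517) = 74.200153
y = r_b·(sin φ − φ·cos φ) = 73.376147·(0.14972517 − 0.15029030·0.98872765) = 0.082841

x=74.200153 y=0.082841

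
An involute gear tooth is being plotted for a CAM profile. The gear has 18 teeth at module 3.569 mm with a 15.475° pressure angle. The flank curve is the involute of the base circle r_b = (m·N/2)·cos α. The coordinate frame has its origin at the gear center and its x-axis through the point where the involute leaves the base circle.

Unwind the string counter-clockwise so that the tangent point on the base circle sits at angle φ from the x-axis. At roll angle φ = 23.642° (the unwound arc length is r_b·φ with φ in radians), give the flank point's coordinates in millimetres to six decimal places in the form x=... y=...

pitch radius r_p = m·N/2 = 3.569·18/2 = 32.121000
base radius r_b = r_p·cos α = 32.121000·cos 15.475° = 30.956516
roll angle φ = 23.642° = 0.41263074 rad
x = r_b·(cos φ + φ·sin φ) = 30.956516·(0.91606901 + 0.41263074·0.40102065) = 33.480787
y = r_b·(sin φ − φ·cos φ) = 30.956516·(0.40102065 − 0.41263074·0.91606901) = 0.712694

x=33.480787 y=0.712694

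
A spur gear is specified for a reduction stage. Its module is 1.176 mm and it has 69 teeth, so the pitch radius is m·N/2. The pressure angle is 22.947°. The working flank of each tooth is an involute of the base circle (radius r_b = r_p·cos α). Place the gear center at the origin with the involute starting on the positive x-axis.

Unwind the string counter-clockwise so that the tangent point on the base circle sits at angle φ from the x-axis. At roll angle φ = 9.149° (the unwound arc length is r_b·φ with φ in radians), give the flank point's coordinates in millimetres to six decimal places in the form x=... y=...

pitch radius r_p = m·N/2 = 1.176·69/2 = 40.572000
base radius r_b = r_p·cos α = 40.572000·cos 22.947° = 37.361371
roll angle φ = 9.149° = 0.15968017 rad
x = r_b·(cos φ + φ·sin φ) = 37.361371·(0.98727819 + 0.15968017·0.15900246) = 37.834655
y = r_b·(sin φ − φ·cos φ) = 37.361371·(0.15900246 − 0.15968017·0.98727819) = 0.050576

x=37.834655 y=0.050576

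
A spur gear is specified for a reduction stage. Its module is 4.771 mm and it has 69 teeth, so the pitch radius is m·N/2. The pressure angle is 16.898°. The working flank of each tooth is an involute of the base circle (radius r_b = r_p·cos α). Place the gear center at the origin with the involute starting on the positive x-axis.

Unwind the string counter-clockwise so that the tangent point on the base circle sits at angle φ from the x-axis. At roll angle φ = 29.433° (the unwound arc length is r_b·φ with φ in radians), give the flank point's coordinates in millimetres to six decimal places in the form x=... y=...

pitch radius r_p = m·N/2 = 4.771·69/2 = 164.599500
base radius r_b = r_p·cos α = 164.599500·cos 16.898° = 157.492708
roll angle φ = 29.433° = 0.51370276 rad
x = r_b·(cos φ + φ·sin φ) = 157.492708·(0.87093093 + 0.51370276·0.49140546) = 176.922152
y = r_b·(sin φ − φ·cos φ) = 157.492708·(0.49140546 − 0.51370276·0.87093093) = 6.930598

x=176.922152 y=6.930598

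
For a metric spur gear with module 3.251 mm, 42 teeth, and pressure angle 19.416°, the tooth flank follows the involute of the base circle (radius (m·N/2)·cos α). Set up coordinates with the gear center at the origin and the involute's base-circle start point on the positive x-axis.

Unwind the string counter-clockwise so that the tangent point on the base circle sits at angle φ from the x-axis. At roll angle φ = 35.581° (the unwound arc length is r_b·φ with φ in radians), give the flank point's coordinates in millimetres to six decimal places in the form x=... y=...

x=75.632434 y=4.944601

pitch radius r_p = m·N/2 = 3.251·42/2 = 68.271000
base radius r_b = r_p·cos α = 68.271000·cos 19.416° = 64.388419
roll angle φ = 35.581° = 0.62100560 rad
x = r_b·(cos φ + φ·sin φ) = 64.388419·(0.81329376 + 0.62100560·0.58185330) = 75.632434
y = r_b·(sin φ − φ·cos φ) = 64.388419·(0.58185330 − 0.62100560·0.81329376) = 4.944601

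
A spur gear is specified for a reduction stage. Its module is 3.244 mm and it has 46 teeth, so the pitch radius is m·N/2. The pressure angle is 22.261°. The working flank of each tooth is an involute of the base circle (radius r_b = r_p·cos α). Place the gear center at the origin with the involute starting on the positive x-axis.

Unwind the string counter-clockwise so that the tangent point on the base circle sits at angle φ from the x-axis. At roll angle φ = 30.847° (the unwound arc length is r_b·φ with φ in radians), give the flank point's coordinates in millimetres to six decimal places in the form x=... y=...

x=78.344809 y=3.488822

pitch radius r_p = m·N/2 = 3.244·46/2 = 74.612000
base radius r_b = r_p·cos α = 74.612000·cos 22.261° = 69.051003
roll angle φ = 30.847° = 0.53838171 rad
x = r_b·(cos φ + φ·sin φ) = 69.051003·(0.85853958 + 0.53838171·0.51274730) = 78.344809
y = r_b·(sin φ − φ·cos φ) = 69.051003·(0.51274730 − 0.53838171·0.85853958) = 3.488822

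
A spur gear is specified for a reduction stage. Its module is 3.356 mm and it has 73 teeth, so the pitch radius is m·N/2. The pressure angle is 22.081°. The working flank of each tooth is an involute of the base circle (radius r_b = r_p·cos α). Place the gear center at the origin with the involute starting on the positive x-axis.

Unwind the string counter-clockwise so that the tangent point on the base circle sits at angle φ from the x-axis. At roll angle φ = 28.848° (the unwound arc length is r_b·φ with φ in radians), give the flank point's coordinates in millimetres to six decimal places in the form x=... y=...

x=126.998001 y=4.708042

pitch radius r_p = m·N/2 = 3.356·73/2 = 122.494000
base radius r_b = r_p·cos α = 122.494000·cos 22.081° = 113.509474
roll angle φ = 28.848° = 0.50349258 rad
x = r_b·(cos φ + φ·sin φ) = 113.509474·(0.87590278 + 0.50349258·0.48248764) = 126.998001
y = r_b·(sin φ − φ·cos φ) = 113.509474·(0.48248764 − 0.50349258·0.87590278) = 4.708042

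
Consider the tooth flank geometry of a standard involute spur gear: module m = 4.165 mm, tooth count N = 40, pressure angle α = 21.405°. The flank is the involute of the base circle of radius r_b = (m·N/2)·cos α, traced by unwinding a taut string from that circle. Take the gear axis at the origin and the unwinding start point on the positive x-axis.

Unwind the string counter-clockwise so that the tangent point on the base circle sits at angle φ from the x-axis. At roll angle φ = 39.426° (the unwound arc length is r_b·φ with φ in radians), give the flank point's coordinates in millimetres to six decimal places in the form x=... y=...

pitch radius r_p = m·N/2 = 4.165·40/2 = 83.300000
base radius r_b = r_p·cos α = 83.300000·cos 21.405° = 77.554297
roll angle φ = 39.426° = 0.68811351 rad
x = r_b·(cos φ + φ·sin φ) = 77.554297·(0.77244546 + 0.68811351·0.63508110) = 93.798304
y = r_b·(sin φ − φ·cos φ) = 77.554297·(0.63508110 − 0.68811351·0.77244546) = 8.030821

x=93.798304 y=8.030821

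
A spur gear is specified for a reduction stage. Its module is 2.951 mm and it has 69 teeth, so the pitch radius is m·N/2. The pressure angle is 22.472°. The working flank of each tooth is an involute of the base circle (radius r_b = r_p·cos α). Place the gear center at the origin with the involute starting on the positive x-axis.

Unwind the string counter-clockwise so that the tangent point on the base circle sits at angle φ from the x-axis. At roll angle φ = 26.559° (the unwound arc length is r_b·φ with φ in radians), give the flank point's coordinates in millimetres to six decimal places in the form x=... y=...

pitch radius r_p = m·N/2 = 2.951·69/2 = 101.809500
base radius r_b = r_p·cos α = 101.809500·cos 22.472° = 94.078742
roll angle φ = 26.559° = 0.46354200 rad
x = r_b·(cos φ + φ·sin φ) = 94.078742·(0.89447442 + 0.46354200·0.44711913) = 103.649646
y = r_b·(sin φ − φ·cos φ) = 94.078742·(0.44711913 − 0.46354200·0.89447442) = 3.056870

x=103.649646 y=3.056870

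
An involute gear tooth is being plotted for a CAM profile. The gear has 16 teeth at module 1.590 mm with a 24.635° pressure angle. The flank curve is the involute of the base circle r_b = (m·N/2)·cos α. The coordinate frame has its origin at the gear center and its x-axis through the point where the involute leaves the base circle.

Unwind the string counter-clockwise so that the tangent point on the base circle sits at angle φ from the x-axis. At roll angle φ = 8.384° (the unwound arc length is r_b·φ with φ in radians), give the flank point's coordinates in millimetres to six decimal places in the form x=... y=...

pitch radius r_p = m·N/2 = 1.590·16/2 = 12.720000
base radius r_b = r_p·cos α = 12.720000·cos 24.635° = 11.562247
roll angle φ = 8.384° = 0.14632840 rad
x = r_b·(cos φ + φ·sin φ) = 11.562247·(0.98931309 + 0.14632840·0.14580677) = 11.685370
y = r_b·(sin φ − φ·cos φ) = 11.562247·(0.14580677 − 0.14632840·0.98931309) = 0.012050

x=11.685370 y=0.012050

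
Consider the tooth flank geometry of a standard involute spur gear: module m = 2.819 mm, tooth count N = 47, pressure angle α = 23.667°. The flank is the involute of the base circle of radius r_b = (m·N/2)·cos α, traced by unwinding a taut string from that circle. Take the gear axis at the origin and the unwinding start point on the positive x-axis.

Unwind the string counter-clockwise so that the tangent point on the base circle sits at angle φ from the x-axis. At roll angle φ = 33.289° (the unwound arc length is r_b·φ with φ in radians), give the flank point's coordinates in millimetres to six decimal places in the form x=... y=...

pitch radius r_p = m·N/2 = 2.819·47/2 = 66.246500
base radius r_b = r_p·cos α = 66.246500·cos 23.667° = 60.674768
roll angle φ = 33.289° = 0.58100265 rad
x = r_b·(cos φ + φ·sin φ) = 60.674768·(0.83591275 + 0.58100265·0.54886234) = 70.067418
y = r_b·(sin φ − φ·cos φ) = 60.674768·(0.54886234 − 0.58100265·0.83591275) = 3.834331

x=70.067418 y=3.834331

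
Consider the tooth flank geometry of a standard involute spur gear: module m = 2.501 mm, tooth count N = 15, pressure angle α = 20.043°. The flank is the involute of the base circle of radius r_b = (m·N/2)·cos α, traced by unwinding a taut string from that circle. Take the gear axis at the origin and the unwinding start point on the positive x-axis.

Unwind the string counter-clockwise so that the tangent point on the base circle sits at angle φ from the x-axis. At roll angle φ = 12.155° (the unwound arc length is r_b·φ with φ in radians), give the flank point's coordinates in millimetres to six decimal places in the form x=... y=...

pitch radius r_p = m·N/2 = 2.501·15/2 = 18.757500
base radius r_b = r_p·cos α = 18.757500·cos 20.043° = 17.621465
roll angle φ = 12.155° = 0.21214477 rad
x = r_b·(cos φ + φ·sin φ) = 17.621465·(0.97758157 + 0.21214477·0.21055707) = 18.013545
y = r_b·(sin φ − φ·cos φ) = 17.621465·(0.21055707 − 0.21214477·0.97758157) = 0.055829

x=18.013545 y=0.055829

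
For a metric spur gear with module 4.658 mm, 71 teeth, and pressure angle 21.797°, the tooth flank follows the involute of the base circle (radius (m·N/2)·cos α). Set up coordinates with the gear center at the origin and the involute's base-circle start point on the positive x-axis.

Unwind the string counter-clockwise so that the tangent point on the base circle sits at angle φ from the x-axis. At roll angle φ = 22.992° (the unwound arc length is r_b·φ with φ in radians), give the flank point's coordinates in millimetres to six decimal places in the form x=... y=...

pitch radius r_p = m·N/2 = 4.658·71/2 = 165.359000
base radius r_b = r_p·cos α = 165.359000·cos 21.797° = 153.536703
roll angle φ = 22.992° = 0.40128610 rad
x = r_b·(cos φ + φ·sin φ) = 153.536703·(0.92055940 + 0.40128610·0.39060260) = 165.405519
y = r_b·(sin φ − φ·cos φ) = 153.536703·(0.39060260 − 0.40128610·0.92055940) = 3.254196

x=165.405519 y=3.254196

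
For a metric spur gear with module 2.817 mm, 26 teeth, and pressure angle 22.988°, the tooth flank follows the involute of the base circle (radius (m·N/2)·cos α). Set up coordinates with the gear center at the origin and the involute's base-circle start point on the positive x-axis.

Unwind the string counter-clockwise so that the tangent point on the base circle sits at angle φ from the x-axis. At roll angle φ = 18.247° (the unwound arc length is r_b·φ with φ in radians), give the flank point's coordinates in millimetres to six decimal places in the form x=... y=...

x=35.379331 y=0.359310

pitch radius r_p = m·N/2 = 2.817·26/2 = 36.621000
base radius r_b = r_p·cos α = 36.621000·cos 22.988° = 33.712804
roll angle φ = 18.247° = 0.31847023 rad
x = r_b·(cos φ + φ·sin φ) = 33.712804·(0.94971552 + 0.31847023·0.31311408) = 35.379331
y = r_b·(sin φ − φ·cos φ) = 33.712804·(0.31311408 − 0.31847023·0.94971552) = 0.359310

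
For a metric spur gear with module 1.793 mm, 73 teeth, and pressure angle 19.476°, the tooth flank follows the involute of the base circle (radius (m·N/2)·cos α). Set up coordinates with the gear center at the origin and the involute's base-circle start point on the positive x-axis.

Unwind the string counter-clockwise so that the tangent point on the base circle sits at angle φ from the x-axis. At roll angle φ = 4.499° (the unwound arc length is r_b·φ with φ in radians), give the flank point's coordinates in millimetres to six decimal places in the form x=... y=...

x=61.889767 y=0.009951

pitch radius r_p = m·N/2 = 1.793·73/2 = 65.444500
base radius r_b = r_p·cos α = 65.444500·cos 19.476° = 61.699846
roll angle φ = 4.499° = 0.07852236 rad
x = r_b·(cos φ + φ·sin φ) = 61.699846·(0.99691870 + 0.07852236·0.07844170) = 61.889767
y = r_b·(sin φ − φ·cos φ) = 61.699846·(0.07844170 − 0.07852236·0.99691870) = 0.009951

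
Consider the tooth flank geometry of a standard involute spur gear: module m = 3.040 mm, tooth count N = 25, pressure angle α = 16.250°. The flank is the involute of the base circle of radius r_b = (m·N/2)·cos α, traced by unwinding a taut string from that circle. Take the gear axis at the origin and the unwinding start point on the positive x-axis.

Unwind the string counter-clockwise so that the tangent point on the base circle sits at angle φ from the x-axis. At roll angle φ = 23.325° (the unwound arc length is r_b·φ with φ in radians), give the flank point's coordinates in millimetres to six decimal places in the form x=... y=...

pitch radius r_p = m·N/2 = 3.040·25/2 = 38.000000
base radius r_b = r_p·cos α = 38.000000·cos 16.250° = 36.481894
roll angle φ = 23.325° = 0.40709805 rad
x = r_b·(cos φ + φ·sin φ) = 36.481894·(0.91827370 + 0.40709805·0.39594621) = 39.380842
y = r_b·(sin φ − φ·cos φ) = 36.481894·(0.39594621 − 0.40709805·0.91827370) = 0.806935

x=39.380842 y=0.806935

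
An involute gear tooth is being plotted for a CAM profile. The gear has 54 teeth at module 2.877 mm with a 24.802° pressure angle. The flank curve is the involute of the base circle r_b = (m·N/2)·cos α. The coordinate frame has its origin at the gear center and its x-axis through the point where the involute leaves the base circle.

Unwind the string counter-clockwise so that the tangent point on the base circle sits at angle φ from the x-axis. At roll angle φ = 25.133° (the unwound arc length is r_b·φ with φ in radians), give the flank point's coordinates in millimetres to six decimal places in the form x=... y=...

pitch radius r_p = m·N/2 = 2.877·54/2 = 77.679000
base radius r_b = r_p·cos α = 77.679000·cos 24.802° = 70.514109
roll angle φ = 25.133° = 0.43865360 rad
x = r_b·(cos φ + φ·sin φ) = 70.514109·(0.90532433 + 0.43865360·0.42472092) = 76.975295
y = r_b·(sin φ − φ·cos φ) = 70.514109·(0.42472092 − 0.43865360·0.90532433) = 1.945988

x=76.975295 y=1.945988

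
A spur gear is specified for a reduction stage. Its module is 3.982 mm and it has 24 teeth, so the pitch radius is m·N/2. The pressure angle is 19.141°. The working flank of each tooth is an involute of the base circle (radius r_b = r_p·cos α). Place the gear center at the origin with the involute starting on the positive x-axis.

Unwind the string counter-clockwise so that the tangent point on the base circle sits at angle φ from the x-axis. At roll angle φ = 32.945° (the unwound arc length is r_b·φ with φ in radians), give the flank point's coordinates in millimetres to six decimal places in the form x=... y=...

pitch radius r_p = m·N/2 = 3.982·24/2 = 47.784000
base radius r_b = r_p·cos α = 47.784000·cos 19.141° = 45.142239
roll angle φ = 32.945° = 0.57499872 rad
x = r_b·(cos φ + φ·sin φ) = 45.142239·(0.83919300 + 0.57499872·0.54383372) = 51.999195
y = r_b·(sin φ − φ·cos φ) = 45.142239·(0.54383372 − 0.57499872·0.83919300) = 2.767166

x=51.999195 y=2.767166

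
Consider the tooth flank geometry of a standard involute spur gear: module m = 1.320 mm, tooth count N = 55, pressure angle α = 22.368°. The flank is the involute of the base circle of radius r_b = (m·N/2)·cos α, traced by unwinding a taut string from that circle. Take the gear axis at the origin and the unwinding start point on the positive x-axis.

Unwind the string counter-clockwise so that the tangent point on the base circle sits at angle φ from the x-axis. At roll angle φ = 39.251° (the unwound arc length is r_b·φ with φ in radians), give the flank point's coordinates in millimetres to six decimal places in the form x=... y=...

pitch radius r_p = m·N/2 = 1.320·55/2 = 36.300000
base radius r_b = r_p·cos α = 36.300000·cos 22.368° = 33.568742
roll angle φ = 39.251° = 0.68505918 rad
x = r_b·(cos φ + φ·sin φ) = 33.568742·(0.77438160 + 0.68505918·0.63271884) = 40.545382
y = r_b·(sin φ − φ·cos φ) = 33.568742·(0.63271884 − 0.68505918·0.77438160) = 3.431451

x=40.545382 y=3.431451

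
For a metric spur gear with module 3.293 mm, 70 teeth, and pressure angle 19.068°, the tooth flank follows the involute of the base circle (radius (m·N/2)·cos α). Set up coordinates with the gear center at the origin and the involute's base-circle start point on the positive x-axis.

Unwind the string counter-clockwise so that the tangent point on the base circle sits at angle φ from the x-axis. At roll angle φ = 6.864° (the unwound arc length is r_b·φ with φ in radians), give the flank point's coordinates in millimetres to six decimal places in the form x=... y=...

x=109.710015 y=0.062341

pitch radius r_p = m·N/2 = 3.293·70/2 = 115.255000
base radius r_b = r_p·cos α = 115.255000·cos 19.068° = 108.931133
roll angle φ = 6.864° = 0.11979940 rad
x = r_b·(cos φ + φ·sin φ) = 108.931133·(0.99283263 + 0.11979940·0.11951305) = 109.710015
y = r_b·(sin φ − φ·cos φ) = 108.931133·(0.11951305 − 0.11979940·0.99283263) = 0.062341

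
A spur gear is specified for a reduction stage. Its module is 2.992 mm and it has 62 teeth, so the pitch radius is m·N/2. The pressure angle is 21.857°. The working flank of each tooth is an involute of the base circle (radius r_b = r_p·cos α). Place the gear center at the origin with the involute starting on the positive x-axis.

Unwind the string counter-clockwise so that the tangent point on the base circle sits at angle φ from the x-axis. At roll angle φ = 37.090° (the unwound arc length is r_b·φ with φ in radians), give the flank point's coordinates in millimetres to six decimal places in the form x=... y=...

pitch radius r_p = m·N/2 = 2.992·62/2 = 92.752000
base radius r_b = r_p·cos α = 92.752000·cos 21.857° = 86.084608
roll angle φ = 37.090° = 0.64734262 rad
x = r_b·(cos φ + φ·sin φ) = 86.084608·(0.79768920 + 0.64734262·0.60306877) = 102.275514
y = r_b·(sin φ − φ·cos φ) = 86.084608·(0.60306877 − 0.64734262·0.79768920) = 7.462723

x=102.275514 y=7.462723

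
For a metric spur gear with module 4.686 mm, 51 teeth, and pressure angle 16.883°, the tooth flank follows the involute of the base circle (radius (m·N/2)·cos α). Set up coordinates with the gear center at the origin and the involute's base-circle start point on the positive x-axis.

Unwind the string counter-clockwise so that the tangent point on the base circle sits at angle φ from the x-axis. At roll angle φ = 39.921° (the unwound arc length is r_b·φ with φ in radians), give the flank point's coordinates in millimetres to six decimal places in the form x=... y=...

pitch radius r_p = m·N/2 = 4.686·51/2 = 119.493000
base radius r_b = r_p·cos α = 119.493000·cos 16.883° = 114.342827
roll angle φ = 39.921° = 0.69675289 rad
x = r_b·(cos φ + φ·sin φ) = 114.342827·(0.76693000 + 0.69675289·0.64173077) = 138.818797
y = r_b·(sin φ − φ·cos φ) = 114.342827·(0.64173077 − 0.69675289·0.76693000) = 12.276998

x=138.818797 y=12.276998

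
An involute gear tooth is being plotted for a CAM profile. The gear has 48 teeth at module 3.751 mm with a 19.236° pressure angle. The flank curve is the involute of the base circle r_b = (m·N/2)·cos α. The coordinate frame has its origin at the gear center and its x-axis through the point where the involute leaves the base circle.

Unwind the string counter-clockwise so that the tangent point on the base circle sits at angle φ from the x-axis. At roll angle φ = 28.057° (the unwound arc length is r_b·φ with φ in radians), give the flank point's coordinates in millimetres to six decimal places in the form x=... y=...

pitch radius r_p = m·N/2 = 3.751·48/2 = 90.024000
base radius r_b = r_p·cos α = 90.024000·cos 19.236° = 84.997920
roll angle φ = 28.057° = 0.48968703 rad
x = r_b·(cos φ + φ·sin φ) = 84.997920·(0.88248011 + 0.48968703·0.47034972) = 94.586047
y = r_b·(sin φ − φ·cos φ) = 84.997920·(0.47034972 − 0.48968703·0.88248011) = 3.247826

x=94.586047 y=3.247826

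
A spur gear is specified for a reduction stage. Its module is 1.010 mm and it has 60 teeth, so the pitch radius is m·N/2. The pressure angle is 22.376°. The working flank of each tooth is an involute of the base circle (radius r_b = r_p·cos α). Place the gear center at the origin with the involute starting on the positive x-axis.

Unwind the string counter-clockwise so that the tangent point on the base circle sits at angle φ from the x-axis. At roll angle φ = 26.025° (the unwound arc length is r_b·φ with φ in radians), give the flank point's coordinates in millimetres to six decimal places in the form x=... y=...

pitch radius r_p = m·N/2 = 1.010·60/2 = 30.300000
base radius r_b = r_p·cos α = 30.300000·cos 22.376° = 28.018579
roll angle φ = 26.025° = 0.45422194 rad
x = r_b·(cos φ + φ·sin φ) = 28.018579·(0.89860269 + 0.45422194·0.43876328) = 30.761558
y = r_b·(sin φ − φ·cos φ) = 28.018579·(0.43876328 − 0.45422194·0.89860269) = 0.857319

x=30.761558 y=0.857319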